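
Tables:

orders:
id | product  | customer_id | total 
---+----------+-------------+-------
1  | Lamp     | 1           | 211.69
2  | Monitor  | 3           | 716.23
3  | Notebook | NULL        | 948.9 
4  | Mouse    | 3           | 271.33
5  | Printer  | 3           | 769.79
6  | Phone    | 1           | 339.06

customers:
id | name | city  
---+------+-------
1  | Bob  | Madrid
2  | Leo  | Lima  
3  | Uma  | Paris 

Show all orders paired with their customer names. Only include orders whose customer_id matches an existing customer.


INNER JOIN keeps only orders rows whose customer_id matches an id in customers. Walk through each order:
  - order 1 (Lamp): customer_id=1 -> matches Bob
  - order 2 (Monitor): customer_id=3 -> matches Uma
  - order 3 (Notebook): customer_id=NULL, no match -> dropped
  - order 4 (Mouse): customer_id=3 -> matches Uma
  - order 5 (Printer): customer_id=3 -> matches Uma
  - order 6 (Phone): customer_id=1 -> matches Bob
So 1 of 6 rows is dropped.

SQL:
SELECT a.product, b.name AS customer
FROM orders a
INNER JOIN customers b ON a.customer_id = b.id

Result:
product | customer
--------+---------
Lamp    | Bob     
Monitor | Uma     
Mouse   | Uma     
Printer | Uma     
Phone   | Bob     


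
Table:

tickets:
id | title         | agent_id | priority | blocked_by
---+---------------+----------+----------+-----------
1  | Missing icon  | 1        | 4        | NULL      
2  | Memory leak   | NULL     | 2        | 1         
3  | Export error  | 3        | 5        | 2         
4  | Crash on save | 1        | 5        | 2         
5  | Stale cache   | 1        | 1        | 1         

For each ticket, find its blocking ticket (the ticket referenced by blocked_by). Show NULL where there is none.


This is a self-join: tickets is joined to a second copy of itself, matching each row's blocked_by to another row's id. Use LEFT JOIN so rows with blocked_by=NULL are kept.
  - ticket 1 (Missing icon): blocked_by=NULL -> NULL
  - ticket 2 (Memory leak): blocked_by=1 -> Missing icon
  - ticket 3 (Export error): blocked_by=2 -> Memory leak
  - ticket 4 (Crash on save): blocked_by=2 -> Memory leak
  - ticket 5 (Stale cache): blocked_by=1 -> Missing icon

SQL:
SELECT a.title AS item, b.title AS blocked_by
FROM tickets a
LEFT JOIN tickets b ON a.blocked_by = b.id

Result:
item          | blocked_by  
--------------+-------------
Missing icon  | NULL        
Memory leak   | Missing icon
Export error  | Memory leak 
Crash on save | Memory leak 
Stale cache   | Missing icon


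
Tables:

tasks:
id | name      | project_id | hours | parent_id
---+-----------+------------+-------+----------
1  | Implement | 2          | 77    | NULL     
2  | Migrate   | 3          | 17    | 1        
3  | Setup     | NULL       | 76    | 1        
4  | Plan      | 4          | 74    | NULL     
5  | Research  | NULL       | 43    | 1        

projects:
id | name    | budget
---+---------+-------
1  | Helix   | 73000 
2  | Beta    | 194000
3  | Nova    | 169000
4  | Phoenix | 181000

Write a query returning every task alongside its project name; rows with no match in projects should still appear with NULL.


LEFT JOIN keeps every row from tasks (the left table); where project_id has no match in projects, the project columns become NULL. Walk through each task:
  - task 1 (Implement): project_id=2 -> matches Beta
  - task 2 (Migrate): project_id=3 -> matches Nova
  - task 3 (Setup): project_id=NULL, no match -> kept with NULL
  - task 4 (Plan): project_id=4 -> matches Phoenix
  - task 5 (Research): project_id=NULL, no match -> kept with NULL
All 5 rows appear; 2 have NULL project.

SQL:
SELECT a.name, b.name AS project
FROM tasks a
LEFT JOIN projects b ON a.project_id = b.id

Result:
name      | project
----------+--------
Implement | Beta   
Migrate   | Nova   
Setup     | NULL   
Plan      | Phoenix
Research  | NULL   


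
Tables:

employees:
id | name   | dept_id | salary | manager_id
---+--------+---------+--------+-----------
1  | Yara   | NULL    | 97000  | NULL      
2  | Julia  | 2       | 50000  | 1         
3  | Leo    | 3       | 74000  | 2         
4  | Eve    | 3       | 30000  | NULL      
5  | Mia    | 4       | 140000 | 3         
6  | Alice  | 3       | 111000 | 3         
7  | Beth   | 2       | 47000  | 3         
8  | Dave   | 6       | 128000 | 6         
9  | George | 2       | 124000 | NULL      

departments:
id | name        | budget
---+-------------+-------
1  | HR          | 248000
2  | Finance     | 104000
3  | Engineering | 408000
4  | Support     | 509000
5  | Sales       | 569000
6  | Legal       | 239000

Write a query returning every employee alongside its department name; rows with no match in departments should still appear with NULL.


LEFT JOIN keeps every row from employees (the left table); where dept_id has no match in departments, the department columns become NULL. Walk through each employee:
  - employee 1 (Yara): dept_id=NULL, no match -> kept with NULL
  - employee 2 (Julia): dept_id=2 -> matches Finance
  - employee 3 (Leo): dept_id=3 -> matches Engineering
  - employee 4 (Eve): dept_id=3 -> matches Engineering
  - employee 5 (Mia): dept_id=4 -> matches Support
  - employee 6 (Alice): dept_id=3 -> matches Engineering
  - employee 7 (Beth): dept_id=2 -> matches Finance
  - employee 8 (Dave): dept_id=6 -> matches Legal
  - employee 9 (George): dept_id=2 -> matches Finance
All 9 rows appear; 1 has NULL department.

SQL:
SELECT a.name, b.name AS department
FROM employees a
LEFT JOIN departments b ON a.dept_id = b.id

Result:
name   | department 
-------+------------
Yara   | NULL       
Julia  | Finance    
Leo    | Engineering
Eve    | Engineering
Mia    | Support    
Alice  | Engineering
Beth   | Finance    
Dave   | Legal      
George | Finance    


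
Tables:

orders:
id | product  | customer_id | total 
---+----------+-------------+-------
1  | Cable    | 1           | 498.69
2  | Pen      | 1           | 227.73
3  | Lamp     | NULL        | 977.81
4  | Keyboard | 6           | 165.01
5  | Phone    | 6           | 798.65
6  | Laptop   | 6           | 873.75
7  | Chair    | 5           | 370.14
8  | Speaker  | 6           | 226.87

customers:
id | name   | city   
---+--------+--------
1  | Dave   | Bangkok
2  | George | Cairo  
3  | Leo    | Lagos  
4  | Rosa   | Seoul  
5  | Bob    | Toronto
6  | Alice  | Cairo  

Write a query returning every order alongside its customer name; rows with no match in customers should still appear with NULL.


LEFT JOIN keeps every row from orders (the left table); where customer_id has no match in customers, the customer columns become NULL. Walk through each order:
  - order 1 (Cable): customer_id=1 -> matches Dave
  - order 2 (Pen): customer_id=1 -> matches Dave
  - order 3 (Lamp): customer_id=NULL, no match -> kept with NULL
  - order 4 (Keyboard): customer_id=6 -> matches Alice
  - order 5 (Phone): customer_id=6 -> matches Alice
  - order 6 (Laptop): customer_id=6 -> matches Alice
  - order 7 (Chair): customer_id=5 -> matches Bob
  - order 8 (Speaker): customer_id=6 -> matches Alice
All 8 rows appear; 1 has NULL customer.

SQL:
SELECT a.product, b.name AS customer
FROM orders a
LEFT JOIN customers b ON a.customer_id = b.id

Result:
product  | customer
---------+---------
Cable    | Dave    
Pen      | Dave    
Lamp     | NULL    
Keyboard | Alice   
Phone    | Alice   
Laptop   | Alice   
Chair    | Bob     
Speaker  | Alice   


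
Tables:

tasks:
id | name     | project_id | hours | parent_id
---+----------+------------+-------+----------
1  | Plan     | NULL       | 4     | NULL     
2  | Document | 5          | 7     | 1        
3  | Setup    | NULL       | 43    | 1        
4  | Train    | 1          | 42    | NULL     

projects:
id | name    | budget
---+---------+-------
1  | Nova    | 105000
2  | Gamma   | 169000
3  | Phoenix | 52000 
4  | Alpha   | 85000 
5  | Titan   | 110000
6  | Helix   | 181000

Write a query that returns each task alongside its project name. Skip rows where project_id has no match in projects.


INNER JOIN keeps only tasks rows whose project_id matches an id in projects. Walk through each task:
  - task 1 (Plan): project_id=NULL, no match -> dropped
  - task 2 (Document): project_id=5 -> matches Titan
  - task 3 (Setup): project_id=NULL, no match -> dropped
  - task 4 (Train): project_id=1 -> matches Nova
So 2 of 4 rows are dropped.

SQL:
SELECT a.name, b.name AS project
FROM tasks a
INNER JOIN projects b ON a.project_id = b.id

Result:
name     | project
---------+--------
Document | Titan  
Train    | Nova   


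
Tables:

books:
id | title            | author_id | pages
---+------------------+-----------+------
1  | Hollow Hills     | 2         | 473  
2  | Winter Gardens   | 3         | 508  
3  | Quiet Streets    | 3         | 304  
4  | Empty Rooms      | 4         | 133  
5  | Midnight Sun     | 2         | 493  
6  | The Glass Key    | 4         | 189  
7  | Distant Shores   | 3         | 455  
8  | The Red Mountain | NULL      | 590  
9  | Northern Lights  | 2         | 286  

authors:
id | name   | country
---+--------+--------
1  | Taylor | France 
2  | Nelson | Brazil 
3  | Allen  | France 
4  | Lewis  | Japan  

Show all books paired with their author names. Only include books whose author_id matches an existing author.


INNER JOIN keeps only books rows whose author_id matches an id in authors. Walk through each book:
  - book 1 (Hollow Hills): author_id=2 -> matches Nelson
  - book 2 (Winter Gardens): author_id=3 -> matches Allen
  - book 3 (Quiet Streets): author_id=3 -> matches Allen
  - book 4 (Empty Rooms): author_id=4 -> matches Lewis
  - book 5 (Midnight Sun): author_id=2 -> matches Nelson
  - book 6 (The Glass Key): author_id=4 -> matches Lewis
  - book 7 (Distant Shores): author_id=3 -> matches Allen
  - book 8 (The Red Mountain): author_id=NULL, no match -> dropped
  - book 9 (Northern Lights): author_id=2 -> matches Nelson
So 1 of 9 rows is dropped.

SQL:
SELECT a.title, b.name AS author
FROM books a
INNER JOIN authors b ON a.author_id = b.id

Result:
title           | author
----------------+-------
Hollow Hills    | Nelson
Winter Gardens  | Allen 
Quiet Streets   | Allen 
Empty Rooms     | Lewis 
Midnight Sun    | Nelson
The Glass Key   | Lewis 
Distant Shores  | Allen 
Northern Lights | Nelson


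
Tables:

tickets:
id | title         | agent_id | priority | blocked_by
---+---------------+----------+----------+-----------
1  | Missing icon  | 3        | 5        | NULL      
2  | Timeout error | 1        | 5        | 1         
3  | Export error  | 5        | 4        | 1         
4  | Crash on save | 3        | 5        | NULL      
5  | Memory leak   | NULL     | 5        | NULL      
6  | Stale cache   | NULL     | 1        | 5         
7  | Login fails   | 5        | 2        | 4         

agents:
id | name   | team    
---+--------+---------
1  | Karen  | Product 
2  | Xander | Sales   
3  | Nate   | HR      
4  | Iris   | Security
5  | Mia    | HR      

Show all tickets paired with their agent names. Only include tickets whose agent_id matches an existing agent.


INNER JOIN keeps only tickets rows whose agent_id matches an id in agents. Walk through each ticket:
  - ticket 1 (Missing icon): agent_id=3 -> matches Nate
  - ticket 2 (Timeout error): agent_id=1 -> matches Karen
  - ticket 3 (Export error): agent_id=5 -> matches Mia
  - ticket 4 (Crash on save): agent_id=3 -> matches Nate
  - ticket 5 (Memory leak): agent_id=NULL, no match -> dropped
  - ticket 6 (Stale cache): agent_id=NULL, no match -> dropped
  - ticket 7 (Login fails): agent_id=5 -> matches Mia
So 2 of 7 rows are dropped.

SQL:
SELECT a.title, b.name AS agent
FROM tickets a
INNER JOIN agents b ON a.agent_id = b.id

Result:
title         | agent
--------------+------
Missing icon  | Nate 
Timeout error | Karen
Export error  | Mia  
Crash on save | Nate 
Login fails   | Mia  


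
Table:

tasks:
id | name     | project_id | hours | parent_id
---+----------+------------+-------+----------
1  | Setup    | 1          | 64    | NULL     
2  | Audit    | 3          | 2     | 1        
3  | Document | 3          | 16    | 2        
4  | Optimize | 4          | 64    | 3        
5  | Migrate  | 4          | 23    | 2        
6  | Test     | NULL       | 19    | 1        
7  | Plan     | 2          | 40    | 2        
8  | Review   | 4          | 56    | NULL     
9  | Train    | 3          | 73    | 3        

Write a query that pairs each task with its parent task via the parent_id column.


This is a self-join: tasks is joined to a second copy of itself, matching each row's parent_id to another row's id. Use LEFT JOIN so rows with parent_id=NULL are kept.
  - task 1 (Setup): parent_id=NULL -> NULL
  - task 2 (Audit): parent_id=1 -> Setup
  - task 3 (Document): parent_id=2 -> Audit
  - task 4 (Optimize): parent_id=3 -> Document
  - task 5 (Migrate): parent_id=2 -> Audit
  - task 6 (Test): parent_id=1 -> Setup
  - task 7 (Plan): parent_id=2 -> Audit
  - task 8 (Review): parent_id=NULL -> NULL
  - task 9 (Train): parent_id=3 -> Document

SQL:
SELECT a.name AS item, b.name AS parent
FROM tasks a
LEFT JOIN tasks b ON a.parent_id = b.id

Result:
item     | parent  
---------+---------
Setup    | NULL    
Audit    | Setup   
Document | Audit   
Optimize | Document
Migrate  | Audit   
Test     | Setup   
Plan     | Audit   
Review   | NULL    
Train    | Document


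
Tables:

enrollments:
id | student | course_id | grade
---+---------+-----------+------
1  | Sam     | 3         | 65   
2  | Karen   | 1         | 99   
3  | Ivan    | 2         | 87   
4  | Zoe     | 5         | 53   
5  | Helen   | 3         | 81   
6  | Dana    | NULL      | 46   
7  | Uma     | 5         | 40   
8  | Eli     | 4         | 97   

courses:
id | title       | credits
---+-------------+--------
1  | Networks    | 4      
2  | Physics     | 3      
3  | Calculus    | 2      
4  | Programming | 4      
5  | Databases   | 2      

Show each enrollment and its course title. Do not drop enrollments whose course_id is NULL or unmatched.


LEFT JOIN keeps every row from enrollments (the left table); where course_id has no match in courses, the course columns become NULL. Walk through each enrollment:
  - enrollment 1 (Sam): course_id=3 -> matches Calculus
  - enrollment 2 (Karen): course_id=1 -> matches Networks
  - enrollment 3 (Ivan): course_id=2 -> matches Physics
  - enrollment 4 (Zoe): course_id=5 -> matches Databases
  - enrollment 5 (Helen): course_id=3 -> matches Calculus
  - enrollment 6 (Dana): course_id=NULL, no match -> kept with NULL
  - enrollment 7 (Uma): course_id=5 -> matches Databases
  - enrollment 8 (Eli): course_id=4 -> matches Programming
All 8 rows appear; 1 has NULL course.

SQL:
SELECT a.student, b.title AS course
FROM enrollments a
LEFT JOIN courses b ON a.course_id = b.id

Result:
student | course     
--------+------------
Sam     | Calculus   
Karen   | Networks   
Ivan    | Physics    
Zoe     | Databases  
Helen   | Calculus   
Dana    | NULL       
Uma     | Databases  
Eli     | Programming


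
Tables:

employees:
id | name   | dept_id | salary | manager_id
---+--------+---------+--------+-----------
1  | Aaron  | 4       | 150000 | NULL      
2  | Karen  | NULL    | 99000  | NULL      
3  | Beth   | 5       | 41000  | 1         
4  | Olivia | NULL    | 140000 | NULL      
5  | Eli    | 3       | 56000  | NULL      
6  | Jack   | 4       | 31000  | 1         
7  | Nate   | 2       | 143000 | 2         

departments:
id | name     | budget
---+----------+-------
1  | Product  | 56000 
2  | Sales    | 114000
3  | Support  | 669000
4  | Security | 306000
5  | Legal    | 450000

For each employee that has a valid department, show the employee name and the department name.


INNER JOIN keeps only employees rows whose dept_id matches an id in departments. Walk through each employee:
  - employee 1 (Aaron): dept_id=4 -> matches Security
  - employee 2 (Karen): dept_id=NULL, no match -> dropped
  - employee 3 (Beth): dept_id=5 -> matches Legal
  - employee 4 (Olivia): dept_id=NULL, no match -> dropped
  - employee 5 (Eli): dept_id=3 -> matches Support
  - employee 6 (Jack): dept_id=4 -> matches Security
  - employee 7 (Nate): dept_id=2 -> matches Sales
So 2 of 7 rows are dropped.

SQL:
SELECT a.name, b.name AS department
FROM employees a
INNER JOIN departments b ON a.dept_id = b.id

Result:
name  | department
------+-----------
Aaron | Security  
Beth  | Legal     
Eli   | Support   
Jack  | Security  
Nate  | Sales     


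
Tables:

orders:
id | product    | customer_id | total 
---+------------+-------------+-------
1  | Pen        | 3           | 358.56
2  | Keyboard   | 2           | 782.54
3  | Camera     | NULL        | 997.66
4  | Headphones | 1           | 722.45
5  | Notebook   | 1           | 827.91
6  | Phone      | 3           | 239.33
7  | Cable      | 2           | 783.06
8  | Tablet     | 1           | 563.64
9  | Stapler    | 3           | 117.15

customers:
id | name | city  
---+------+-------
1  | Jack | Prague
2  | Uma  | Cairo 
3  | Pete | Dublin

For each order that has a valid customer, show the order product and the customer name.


INNER JOIN keeps only orders rows whose customer_id matches an id in customers. Walk through each order:
  - order 1 (Pen): customer_id=3 -> matches Pete
  - order 2 (Keyboard): customer_id=2 -> matches Uma
  - order 3 (Camera): customer_id=NULL, no match -> dropped
  - order 4 (Headphones): customer_id=1 -> matches Jack
  - order 5 (Notebook): customer_id=1 -> matches Jack
  - order 6 (Phone): customer_id=3 -> matches Pete
  - order 7 (Cable): customer_id=2 -> matches Uma
  - order 8 (Tablet): customer_id=1 -> matches Jack
  - order 9 (Stapler): customer_id=3 -> matches Pete
So 1 of 9 rows is dropped.

SQL:
SELECT a.product, b.name AS customer
FROM orders a
INNER JOIN customers b ON a.customer_id = b.id

Result:
product    | customer
-----------+---------
Pen        | Pete    
Keyboard   | Uma     
Headphones | Jack    
Notebook   | Jack    
Phone      | Pete    
Cable      | Uma     
Tablet     | Jack    
Stapler    | Pete    


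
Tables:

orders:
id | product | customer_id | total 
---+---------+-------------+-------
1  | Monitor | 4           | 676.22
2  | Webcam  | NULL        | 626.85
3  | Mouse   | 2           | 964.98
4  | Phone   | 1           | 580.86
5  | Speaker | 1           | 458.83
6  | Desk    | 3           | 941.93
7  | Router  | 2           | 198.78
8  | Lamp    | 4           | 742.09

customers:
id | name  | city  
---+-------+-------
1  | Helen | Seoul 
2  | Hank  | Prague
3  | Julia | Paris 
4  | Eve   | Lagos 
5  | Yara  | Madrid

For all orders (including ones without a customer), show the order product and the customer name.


LEFT JOIN keeps every row from orders (the left table); where customer_id has no match in customers, the customer columns become NULL. Walk through each order:
  - order 1 (Monitor): customer_id=4 -> matches Eve
  - order 2 (Webcam): customer_id=NULL, no match -> kept with NULL
  - order 3 (Mouse): customer_id=2 -> matches Hank
  - order 4 (Phone): customer_id=1 -> matches Helen
  - order 5 (Speaker): customer_id=1 -> matches Helen
  - order 6 (Desk): customer_id=3 -> matches Julia
  - order 7 (Router): customer_id=2 -> matches Hank
  - order 8 (Lamp): customer_id=4 -> matches Eve
All 8 rows appear; 1 has NULL customer.

SQL:
SELECT a.product, b.name AS customer
FROM orders a
LEFT JOIN customers b ON a.customer_id = b.id

Result:
product | customer
--------+---------
Monitor | Eve     
Webcam  | NULL    
Mouse   | Hank    
Phone   | Helen   
Speaker | Helen   
Desk    | Julia   
Router  | Hank    
Lamp    | Eve     


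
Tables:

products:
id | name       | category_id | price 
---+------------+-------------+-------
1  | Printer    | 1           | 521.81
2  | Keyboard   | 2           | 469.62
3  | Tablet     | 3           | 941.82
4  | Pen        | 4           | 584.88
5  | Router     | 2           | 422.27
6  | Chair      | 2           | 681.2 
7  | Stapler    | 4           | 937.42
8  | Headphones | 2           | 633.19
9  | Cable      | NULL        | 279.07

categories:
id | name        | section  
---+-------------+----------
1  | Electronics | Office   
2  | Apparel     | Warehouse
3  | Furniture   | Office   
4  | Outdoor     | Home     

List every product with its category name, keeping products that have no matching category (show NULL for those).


LEFT JOIN keeps every row from products (the left table); where category_id has no match in categories, the category columns become NULL. Walk through each product:
  - product 1 (Printer): category_id=1 -> matches Electronics
  - product 2 (Keyboard): category_id=2 -> matches Apparel
  - product 3 (Tablet): category_id=3 -> matches Furniture
  - product 4 (Pen): category_id=4 -> matches Outdoor
  - product 5 (Router): category_id=2 -> matches Apparel
  - product 6 (Chair): category_id=2 -> matches Apparel
  - product 7 (Stapler): category_id=4 -> matches Outdoor
  - product 8 (Headphones): category_id=2 -> matches Apparel
  - product 9 (Cable): category_id=NULL, no match -> kept with NULL
All 9 rows appear; 1 has NULL category.

SQL:
SELECT a.name, b.name AS category
FROM products a
LEFT JOIN categories b ON a.category_id = b.id

Result:
name       | category   
-----------+------------
Printer    | Electronics
Keyboard   | Apparel    
Tablet     | Furniture  
Pen        | Outdoor    
Router     | Apparel    
Chair      | Apparel    
Stapler    | Outdoor    
Headphones | Apparel    
Cable      | NULL       


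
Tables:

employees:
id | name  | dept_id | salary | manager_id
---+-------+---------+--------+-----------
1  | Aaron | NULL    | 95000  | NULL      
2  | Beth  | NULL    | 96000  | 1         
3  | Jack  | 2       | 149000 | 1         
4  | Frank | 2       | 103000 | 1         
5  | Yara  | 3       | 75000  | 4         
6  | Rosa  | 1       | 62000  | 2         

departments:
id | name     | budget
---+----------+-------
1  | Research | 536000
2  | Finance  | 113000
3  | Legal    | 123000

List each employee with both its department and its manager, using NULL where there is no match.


Two LEFT JOINs from the same base table employees: one to departments via dept_id, one to employees itself via manager_id. Both are LEFT so every employee is preserved.
Match against departments:
  - employee 1 (Aaron): dept_id=NULL, no match -> kept with NULL
  - employee 2 (Beth): dept_id=NULL, no match -> kept with NULL
  - employee 3 (Jack): dept_id=2 -> matches Finance
  - employee 4 (Frank): dept_id=2 -> matches Finance
  - employee 5 (Yara): dept_id=3 -> matches Legal
  - employee 6 (Rosa): dept_id=1 -> matches Research
Match against employees (self):
  - employee 1 (Aaron): manager_id=NULL -> NULL
  - employee 2 (Beth): manager_id=1 -> Aaron
  - employee 3 (Jack): manager_id=1 -> Aaron
  - employee 4 (Frank): manager_id=1 -> Aaron
  - employee 5 (Yara): manager_id=4 -> Frank
  - employee 6 (Rosa): manager_id=2 -> Beth

SQL:
SELECT a.name, b.name AS department, c.name AS manager
FROM employees a
LEFT JOIN departments b ON a.dept_id = b.id
LEFT JOIN employees c ON a.manager_id = c.id

Result:
name  | department | manager
------+------------+--------
Aaron | NULL       | NULL   
Beth  | NULL       | Aaron  
Jack  | Finance    | Aaron  
Frank | Finance    | Aaron  
Yara  | Legal      | Frank  
Rosa  | Research   | Beth   


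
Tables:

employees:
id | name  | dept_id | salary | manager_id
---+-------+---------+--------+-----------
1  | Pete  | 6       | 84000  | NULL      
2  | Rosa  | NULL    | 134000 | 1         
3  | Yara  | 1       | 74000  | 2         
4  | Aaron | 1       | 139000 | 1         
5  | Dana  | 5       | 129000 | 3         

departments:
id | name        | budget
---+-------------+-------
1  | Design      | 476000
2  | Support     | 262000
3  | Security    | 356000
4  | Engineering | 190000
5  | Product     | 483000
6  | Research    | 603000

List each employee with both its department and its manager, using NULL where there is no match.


Two LEFT JOINs from the same base table employees: one to departments via dept_id, one to employees itself via manager_id. Both are LEFT so every employee is preserved.
Match against departments:
  - employee 1 (Pete): dept_id=6 -> matches Research
  - employee 2 (Rosa): dept_id=NULL, no match -> kept with NULL
  - employee 3 (Yara): dept_id=1 -> matches Design
  - employee 4 (Aaron): dept_id=1 -> matches Design
  - employee 5 (Dana): dept_id=5 -> matches Product
Match against employees (self):
  - employee 1 (Pete): manager_id=NULL -> NULL
  - employee 2 (Rosa): manager_id=1 -> Pete
  - employee 3 (Yara): manager_id=2 -> Rosa
  - employee 4 (Aaron): manager_id=1 -> Pete
  - employee 5 (Dana): manager_id=3 -> Yara

SQL:
SELECT a.name, b.name AS department, c.name AS manager
FROM employees a
LEFT JOIN departments b ON a.dept_id = b.id
LEFT JOIN employees c ON a.manager_id = c.id

Result:
name  | department | manager
------+------------+--------
Pete  | Research   | NULL   
Rosa  | NULL       | Pete   
Yara  | Design     | Rosa   
Aaron | Design     | Pete   
Dana  | Product    | Yara   


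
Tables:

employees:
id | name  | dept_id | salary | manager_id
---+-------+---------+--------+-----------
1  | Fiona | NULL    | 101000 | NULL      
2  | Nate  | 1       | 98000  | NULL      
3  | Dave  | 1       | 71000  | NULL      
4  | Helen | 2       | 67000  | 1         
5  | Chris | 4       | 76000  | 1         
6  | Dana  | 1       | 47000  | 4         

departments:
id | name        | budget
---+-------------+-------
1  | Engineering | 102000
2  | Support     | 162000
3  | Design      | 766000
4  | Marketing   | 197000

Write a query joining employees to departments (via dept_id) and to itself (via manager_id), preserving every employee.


Two LEFT JOINs from the same base table employees: one to departments via dept_id, one to employees itself via manager_id. Both are LEFT so every employee is preserved.
Match against departments:
  - employee 1 (Fiona): dept_id=NULL, no match -> kept with NULL
  - employee 2 (Nate): dept_id=1 -> matches Engineering
  - employee 3 (Dave): dept_id=1 -> matches Engineering
  - employee 4 (Helen): dept_id=2 -> matches Support
  - employee 5 (Chris): dept_id=4 -> matches Marketing
  - employee 6 (Dana): dept_id=1 -> matches Engineering
Match against employees (self):
  - employee 1 (Fiona): manager_id=NULL -> NULL
  - employee 2 (Nate): manager_id=NULL -> NULL
  - employee 3 (Dave): manager_id=NULL -> NULL
  - employee 4 (Helen): manager_id=1 -> Fiona
  - employee 5 (Chris): manager_id=1 -> Fiona
  - employee 6 (Dana): manager_id=4 -> Helen

SQL:
SELECT a.name, b.name AS department, c.name AS manager
FROM employees a
LEFT JOIN departments b ON a.dept_id = b.id
LEFT JOIN employees c ON a.manager_id = c.id

Result:
name  | department  | manager
------+-------------+--------
Fiona | NULL        | NULL   
Nate  | Engineering | NULL   
Dave  | Engineering | NULL   
Helen | Support     | Fiona  
Chris | Marketing   | Fiona  
Dana  | Engineering | Helen  


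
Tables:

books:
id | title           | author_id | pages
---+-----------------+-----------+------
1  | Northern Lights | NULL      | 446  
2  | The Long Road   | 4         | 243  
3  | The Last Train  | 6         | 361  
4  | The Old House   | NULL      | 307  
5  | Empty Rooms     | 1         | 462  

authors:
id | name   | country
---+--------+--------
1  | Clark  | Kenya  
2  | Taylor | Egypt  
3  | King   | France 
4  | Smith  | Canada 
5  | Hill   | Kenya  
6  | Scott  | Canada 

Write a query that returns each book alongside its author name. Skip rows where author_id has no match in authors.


INNER JOIN keeps only books rows whose author_id matches an id in authors. Walk through each book:
  - book 1 (Northern Lights): author_id=NULL, no match -> dropped
  - book 2 (The Long Road): author_id=4 -> matches Smith
  - book 3 (The Last Train): author_id=6 -> matches Scott
  - book 4 (The Old House): author_id=NULL, no match -> dropped
  - book 5 (Empty Rooms): author_id=1 -> matches Clark
So 2 of 5 rows are dropped.

SQL:
SELECT a.title, b.name AS author
FROM books a
INNER JOIN authors b ON a.author_id = b.id

Result:
title          | author
---------------+-------
The Long Road  | Smith 
The Last Train | Scott 
Empty Rooms    | Clark 


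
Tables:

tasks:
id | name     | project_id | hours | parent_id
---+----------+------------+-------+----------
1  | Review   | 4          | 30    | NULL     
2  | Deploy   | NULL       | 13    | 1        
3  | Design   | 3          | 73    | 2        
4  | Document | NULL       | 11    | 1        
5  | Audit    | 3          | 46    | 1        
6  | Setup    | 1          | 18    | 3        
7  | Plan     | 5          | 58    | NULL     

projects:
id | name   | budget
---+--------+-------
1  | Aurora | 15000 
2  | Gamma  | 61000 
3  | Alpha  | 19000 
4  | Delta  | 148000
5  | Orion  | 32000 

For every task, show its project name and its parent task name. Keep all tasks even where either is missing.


Two LEFT JOINs from the same base table tasks: one to projects via project_id, one to tasks itself via parent_id. Both are LEFT so every task is preserved.
Match against projects:
  - task 1 (Review): project_id=4 -> matches Delta
  - task 2 (Deploy): project_id=NULL, no match -> kept with NULL
  - task 3 (Design): project_id=3 -> matches Alpha
  - task 4 (Document): project_id=NULL, no match -> kept with NULL
  - task 5 (Audit): project_id=3 -> matches Alpha
  - task 6 (Setup): project_id=1 -> matches Aurora
  - task 7 (Plan): project_id=5 -> matches Orion
Match against tasks (self):
  - task 1 (Review): parent_id=NULL -> NULL
  - task 2 (Deploy): parent_id=1 -> Review
  - task 3 (Design): parent_id=2 -> Deploy
  - task 4 (Document): parent_id=1 -> Review
  - task 5 (Audit): parent_id=1 -> Review
  - task 6 (Setup): parent_id=3 -> Design
  - task 7 (Plan): parent_id=NULL -> NULL

SQL:
SELECT a.name, b.name AS project, c.name AS parent
FROM tasks a
LEFT JOIN projects b ON a.project_id = b.id
LEFT JOIN tasks c ON a.parent_id = c.id

Result:
name     | project | parent
---------+---------+-------
Review   | Delta   | NULL  
Deploy   | NULL    | Review
Design   | Alpha   | Deploy
Document | NULL    | Review
Audit    | Alpha   | Review
Setup    | Aurora  | Design
Plan     | Orion   | NULL  


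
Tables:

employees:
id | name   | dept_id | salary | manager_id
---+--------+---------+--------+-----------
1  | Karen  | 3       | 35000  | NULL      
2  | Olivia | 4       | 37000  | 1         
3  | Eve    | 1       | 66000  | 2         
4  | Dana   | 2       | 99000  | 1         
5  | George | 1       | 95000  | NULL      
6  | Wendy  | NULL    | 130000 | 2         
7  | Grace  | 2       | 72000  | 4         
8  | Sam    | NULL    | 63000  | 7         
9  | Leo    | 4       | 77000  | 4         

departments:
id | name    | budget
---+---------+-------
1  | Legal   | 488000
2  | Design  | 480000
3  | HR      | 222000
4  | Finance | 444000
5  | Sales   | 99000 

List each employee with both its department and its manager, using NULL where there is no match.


Two LEFT JOINs from the same base table employees: one to departments via dept_id, one to employees itself via manager_id. Both are LEFT so every employee is preserved.
Match against departments:
  - employee 1 (Karen): dept_id=3 -> matches HR
  - employee 2 (Olivia): dept_id=4 -> matches Finance
  - employee 3 (Eve): dept_id=1 -> matches Legal
  - employee 4 (Dana): dept_id=2 -> matches Design
  - employee 5 (George): dept_id=1 -> matches Legal
  - employee 6 (Wendy): dept_id=NULL, no match -> kept with NULL
  - employee 7 (Grace): dept_id=2 -> matches Design
  - employee 8 (Sam): dept_id=NULL, no match -> kept with NULL
  - employee 9 (Leo): dept_id=4 -> matches Finance
Match against employees (self):
  - employee 1 (Karen): manager_id=NULL -> NULL
  - employee 2 (Olivia): manager_id=1 -> Karen
  - employee 3 (Eve): manager_id=2 -> Olivia
  - employee 4 (Dana): manager_id=1 -> Karen
  - employee 5 (George): manager_id=NULL -> NULL
  - employee 6 (Wendy): manager_id=2 -> Olivia
  - employee 7 (Grace): manager_id=4 -> Dana
  - employee 8 (Sam): manager_id=7 -> Grace
  - employee 9 (Leo): manager_id=4 -> Dana

SQL:
SELECT a.name, b.name AS department, c.name AS manager
FROM employees a
LEFT JOIN departments b ON a.dept_id = b.id
LEFT JOIN employees c ON a.manager_id = c.id

Result:
name   | department | manager
-------+------------+--------
Karen  | HR         | NULL   
Olivia | Finance    | Karen  
Eve    | Legal      | Olivia 
Dana   | Design     | Karen  
George | Legal      | NULL   
Wendy  | NULL       | Olivia 
Grace  | Design     | Dana   
Sam    | NULL       | Grace  
Leo    | Finance    | Dana   


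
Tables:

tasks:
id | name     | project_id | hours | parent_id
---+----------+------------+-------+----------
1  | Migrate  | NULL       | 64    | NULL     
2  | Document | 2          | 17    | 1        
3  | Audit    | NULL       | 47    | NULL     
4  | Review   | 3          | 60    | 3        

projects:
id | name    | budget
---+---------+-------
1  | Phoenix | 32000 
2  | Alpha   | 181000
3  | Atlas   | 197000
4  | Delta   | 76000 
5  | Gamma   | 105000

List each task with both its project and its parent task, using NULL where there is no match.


Two LEFT JOINs from the same base table tasks: one to projects via project_id, one to tasks itself via parent_id. Both are LEFT so every task is preserved.
Match against projects:
  - task 1 (Migrate): project_id=NULL, no match -> kept with NULL
  - task 2 (Document): project_id=2 -> matches Alpha
  - task 3 (Audit): project_id=NULL, no match -> kept with NULL
  - task 4 (Review): project_id=3 -> matches Atlas
Match against tasks (self):
  - task 1 (Migrate): parent_id=NULL -> NULL
  - task 2 (Document): parent_id=1 -> Migrate
  - task 3 (Audit): parent_id=NULL -> NULL
  - task 4 (Review): parent_id=3 -> Audit

SQL:
SELECT a.name, b.name AS project, c.name AS parent
FROM tasks a
LEFT JOIN projects b ON a.project_id = b.id
LEFT JOIN tasks c ON a.parent_id = c.id

Result:
name     | project | parent 
---------+---------+--------
Migrate  | NULL    | NULL   
Document | Alpha   | Migrate
Audit    | NULL    | NULL   
Review   | Atlas   | Audit  


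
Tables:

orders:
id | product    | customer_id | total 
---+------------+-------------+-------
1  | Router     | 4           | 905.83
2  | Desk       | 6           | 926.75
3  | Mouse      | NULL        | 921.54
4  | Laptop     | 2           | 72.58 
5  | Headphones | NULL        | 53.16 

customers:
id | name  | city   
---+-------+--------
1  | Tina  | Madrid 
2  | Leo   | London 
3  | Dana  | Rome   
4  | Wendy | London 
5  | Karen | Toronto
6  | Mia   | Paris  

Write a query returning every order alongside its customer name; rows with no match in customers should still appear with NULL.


LEFT JOIN keeps every row from orders (the left table); where customer_id has no match in customers, the customer columns become NULL. Walk through each order:
  - order 1 (Router): customer_id=4 -> matches Wendy
  - order 2 (Desk): customer_id=6 -> matches Mia
  - order 3 (Mouse): customer_id=NULL, no match -> kept with NULL
  - order 4 (Laptop): customer_id=2 -> matches Leo
  - order 5 (Headphones): customer_id=NULL, no match -> kept with NULL
All 5 rows appear; 2 have NULL customer.

SQL:
SELECT a.product, b.name AS customer
FROM orders a
LEFT JOIN customers b ON a.customer_id = b.id

Result:
product    | customer
-----------+---------
Router     | Wendy   
Desk       | Mia     
Mouse      | NULL    
Laptop     | Leo     
Headphones | NULL    


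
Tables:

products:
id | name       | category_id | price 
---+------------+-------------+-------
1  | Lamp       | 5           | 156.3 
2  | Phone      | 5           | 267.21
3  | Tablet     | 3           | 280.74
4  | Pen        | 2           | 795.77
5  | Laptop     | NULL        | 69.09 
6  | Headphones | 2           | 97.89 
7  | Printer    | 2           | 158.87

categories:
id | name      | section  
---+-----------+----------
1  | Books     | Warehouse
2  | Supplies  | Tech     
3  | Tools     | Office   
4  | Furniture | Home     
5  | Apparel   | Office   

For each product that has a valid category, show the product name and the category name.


INNER JOIN keeps only products rows whose category_id matches an id in categories. Walk through each product:
  - product 1 (Lamp): category_id=5 -> matches Apparel
  - product 2 (Phone): category_id=5 -> matches Apparel
  - product 3 (Tablet): category_id=3 -> matches Tools
  - product 4 (Pen): category_id=2 -> matches Supplies
  - product 5 (Laptop): category_id=NULL, no match -> dropped
  - product 6 (Headphones): category_id=2 -> matches Supplies
  - product 7 (Printer): category_id=2 -> matches Supplies
So 1 of 7 rows is dropped.

SQL:
SELECT a.name, b.name AS category
FROM products a
INNER JOIN categories b ON a.category_id = b.id

Result:
name       | category
-----------+---------
Lamp       | Apparel 
Phone      | Apparel 
Tablet     | Tools   
Pen        | Supplies
Headphones | Supplies
Printer    | Supplies


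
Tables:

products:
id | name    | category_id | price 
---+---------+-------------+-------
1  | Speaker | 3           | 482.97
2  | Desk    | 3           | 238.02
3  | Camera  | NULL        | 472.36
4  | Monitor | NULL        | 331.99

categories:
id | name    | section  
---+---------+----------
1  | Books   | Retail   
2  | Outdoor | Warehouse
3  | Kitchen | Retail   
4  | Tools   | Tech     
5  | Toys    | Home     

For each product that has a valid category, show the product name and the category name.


INNER JOIN keeps only products rows whose category_id matches an id in categories. Walk through each product:
  - product 1 (Speaker): category_id=3 -> matches Kitchen
  - product 2 (Desk): category_id=3 -> matches Kitchen
  - product 3 (Camera): category_id=NULL, no match -> dropped
  - product 4 (Monitor): category_id=NULL, no match -> dropped
So 2 of 4 rows are dropped.

SQL:
SELECT a.name, b.name AS category
FROM products a
INNER JOIN categories b ON a.category_id = b.id

Result:
name    | category
--------+---------
Speaker | Kitchen 
Desk    | Kitchen 


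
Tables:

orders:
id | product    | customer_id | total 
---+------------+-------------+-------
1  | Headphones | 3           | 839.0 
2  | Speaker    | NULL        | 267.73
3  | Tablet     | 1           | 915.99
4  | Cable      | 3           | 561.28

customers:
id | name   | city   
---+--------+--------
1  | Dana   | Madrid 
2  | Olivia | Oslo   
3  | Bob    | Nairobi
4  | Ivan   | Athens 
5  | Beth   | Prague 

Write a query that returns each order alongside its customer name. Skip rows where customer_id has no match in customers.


INNER JOIN keeps only orders rows whose customer_id matches an id in customers. Walk through each order:
  - order 1 (Headphones): customer_id=3 -> matches Bob
  - order 2 (Speaker): customer_id=NULL, no match -> dropped
  - order 3 (Tablet): customer_id=1 -> matches Dana
  - order 4 (Cable): customer_id=3 -> matches Bob
So 1 of 4 rows is dropped.

SQL:
SELECT a.product, b.name AS customer
FROM orders a
INNER JOIN customers b ON a.customer_id = b.id

Result:
product    | customer
-----------+---------
Headphones | Bob     
Tablet     | Dana    
Cable      | Bob     


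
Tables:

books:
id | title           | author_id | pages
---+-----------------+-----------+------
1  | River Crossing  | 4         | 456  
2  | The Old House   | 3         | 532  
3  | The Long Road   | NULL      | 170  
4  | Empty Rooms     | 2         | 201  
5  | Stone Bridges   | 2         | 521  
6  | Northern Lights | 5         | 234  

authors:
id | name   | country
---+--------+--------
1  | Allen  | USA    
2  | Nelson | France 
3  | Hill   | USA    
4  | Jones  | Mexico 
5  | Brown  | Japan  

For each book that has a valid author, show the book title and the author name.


INNER JOIN keeps only books rows whose author_id matches an id in authors. Walk through each book:
  - book 1 (River Crossing): author_id=4 -> matches Jones
  - book 2 (The Old House): author_id=3 -> matches Hill
  - book 3 (The Long Road): author_id=NULL, no match -> dropped
  - book 4 (Empty Rooms): author_id=2 -> matches Nelson
  - book 5 (Stone Bridges): author_id=2 -> matches Nelson
  - book 6 (Northern Lights): author_id=5 -> matches Brown
So 1 of 6 rows is dropped.

SQL:
SELECT a.title, b.name AS author
FROM books a
INNER JOIN authors b ON a.author_id = b.id

Result:
title           | author
----------------+-------
River Crossing  | Jones 
The Old House   | Hill  
Empty Rooms     | Nelson
Stone Bridges   | Nelson
Northern Lights | Brown 
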